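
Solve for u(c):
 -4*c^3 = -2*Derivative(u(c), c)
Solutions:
 u(c) = C1 + c^4/2


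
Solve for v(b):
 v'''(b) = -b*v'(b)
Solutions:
 v(b) = C1 + Integral(C2*airyai(-b) + C3*airybi(-b), b)


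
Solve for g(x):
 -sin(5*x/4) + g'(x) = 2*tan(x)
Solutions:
 g(x) = C1 - 2*log(cos(x)) - 4*cos(5*x/4)/5


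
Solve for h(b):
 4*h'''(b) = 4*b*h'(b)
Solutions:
 h(b) = C1 + Integral(C2*airyai(b) + C3*airybi(b), b)


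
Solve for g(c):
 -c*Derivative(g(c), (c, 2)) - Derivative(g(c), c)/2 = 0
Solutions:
 g(c) = C1 + C2*sqrt(c)


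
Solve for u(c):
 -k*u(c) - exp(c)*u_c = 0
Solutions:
 u(c) = C1*exp(k*exp(-c))


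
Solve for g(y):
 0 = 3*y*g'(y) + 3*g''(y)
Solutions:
 g(y) = C1 + C2*erf(sqrt(2)*y/2)


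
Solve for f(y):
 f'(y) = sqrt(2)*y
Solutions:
 f(y) = C1 + sqrt(2)*y^2/2


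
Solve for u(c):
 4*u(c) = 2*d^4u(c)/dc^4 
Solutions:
 u(c) = C1*exp(-2^(1/4)*c) + C2*exp(2^(1/4)*c) + C3*sin(2^(1/4)*c) + C4*cos(2^(1/4)*c)


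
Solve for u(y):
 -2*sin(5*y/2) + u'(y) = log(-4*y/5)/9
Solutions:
 u(y) = C1 + y*log(-y)/9 - y*log(5)/9 - y/9 + 2*y*log(2)/9 - 4*cos(5*y/2)/5


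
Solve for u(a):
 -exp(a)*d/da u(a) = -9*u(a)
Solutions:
 u(a) = C1*exp(-9*exp(-a))


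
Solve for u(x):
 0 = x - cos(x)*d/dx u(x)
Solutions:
 u(x) = C1 + Integral(x/cos(x), x)


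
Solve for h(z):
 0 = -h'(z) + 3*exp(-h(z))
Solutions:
 h(z) = log(C1 + 3*z)


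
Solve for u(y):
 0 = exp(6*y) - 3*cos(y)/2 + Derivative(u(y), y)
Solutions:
 u(y) = C1 - exp(6*y)/6 + 3*sin(y)/2


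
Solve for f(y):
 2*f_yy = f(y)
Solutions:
 f(y) = C1*exp(-sqrt(2)*y/2) + C2*exp(sqrt(2)*y/2)


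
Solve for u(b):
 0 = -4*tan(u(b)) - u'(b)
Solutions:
 u(b) = pi - asin(C1*exp(-4*b))
 u(b) = asin(C1*exp(-4*b))


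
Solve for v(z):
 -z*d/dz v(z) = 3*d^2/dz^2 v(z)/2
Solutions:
 v(z) = C1 + C2*erf(sqrt(3)*z/3)


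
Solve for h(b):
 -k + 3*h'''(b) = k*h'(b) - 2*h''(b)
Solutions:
 h(b) = C1 + C2*exp(b*(sqrt(3*k + 1) - 1)/3) + C3*exp(-b*(sqrt(3*k + 1) + 1)/3) - b


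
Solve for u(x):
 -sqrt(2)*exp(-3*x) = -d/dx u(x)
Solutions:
 u(x) = C1 - sqrt(2)*exp(-3*x)/3


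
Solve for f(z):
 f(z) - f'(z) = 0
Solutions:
 f(z) = C1*exp(z)


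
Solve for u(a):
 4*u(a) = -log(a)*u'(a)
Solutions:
 u(a) = C1*exp(-4*li(a))


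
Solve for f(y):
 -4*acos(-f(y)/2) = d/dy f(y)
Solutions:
 Integral(1/acos(-_y/2), (_y, f(y))) = C1 - 4*y


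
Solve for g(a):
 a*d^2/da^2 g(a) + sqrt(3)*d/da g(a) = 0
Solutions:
 g(a) = C1 + C2*a^(1 - sqrt(3))


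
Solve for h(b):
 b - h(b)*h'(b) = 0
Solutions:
 h(b) = -sqrt(C1 + b^2)
 h(b) = sqrt(C1 + b^2)


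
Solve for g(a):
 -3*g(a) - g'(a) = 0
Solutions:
 g(a) = C1*exp(-3*a)


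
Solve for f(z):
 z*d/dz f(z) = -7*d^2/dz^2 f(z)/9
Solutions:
 f(z) = C1 + C2*erf(3*sqrt(14)*z/14)


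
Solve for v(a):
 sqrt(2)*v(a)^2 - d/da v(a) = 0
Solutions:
 v(a) = -1/(C1 + sqrt(2)*a)


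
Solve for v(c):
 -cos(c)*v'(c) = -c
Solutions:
 v(c) = C1 + Integral(c/cos(c), c)


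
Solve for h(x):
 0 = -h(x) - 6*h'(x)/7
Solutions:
 h(x) = C1*exp(-7*x/6)


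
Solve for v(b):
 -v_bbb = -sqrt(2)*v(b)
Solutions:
 v(b) = C3*exp(2^(1/6)*b) + (C1*sin(2^(1/6)*sqrt(3)*b/2) + C2*cos(2^(1/6)*sqrt(3)*b/2))*exp(-2^(1/6)*b/2)


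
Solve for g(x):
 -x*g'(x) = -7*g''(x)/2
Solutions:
 g(x) = C1 + C2*erfi(sqrt(7)*x/7)


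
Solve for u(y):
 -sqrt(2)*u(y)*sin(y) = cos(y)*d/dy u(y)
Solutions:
 u(y) = C1*cos(y)^(sqrt(2))


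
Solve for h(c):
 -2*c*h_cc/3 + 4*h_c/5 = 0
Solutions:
 h(c) = C1 + C2*c^(11/5)


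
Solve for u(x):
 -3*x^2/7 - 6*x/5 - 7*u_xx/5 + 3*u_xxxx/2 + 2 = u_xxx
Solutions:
 u(x) = C1 + C2*x + C3*exp(x*(5 - sqrt(235))/15) + C4*exp(x*(5 + sqrt(235))/15) - 5*x^4/196 - 24*x^3/343 + 2575*x^2/4802


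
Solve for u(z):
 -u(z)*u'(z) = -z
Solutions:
 u(z) = -sqrt(C1 + z^2)
 u(z) = sqrt(C1 + z^2)


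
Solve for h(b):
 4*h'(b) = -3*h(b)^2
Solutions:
 h(b) = 4/(C1 + 3*b)


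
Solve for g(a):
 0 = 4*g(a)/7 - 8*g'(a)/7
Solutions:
 g(a) = C1*exp(a/2)


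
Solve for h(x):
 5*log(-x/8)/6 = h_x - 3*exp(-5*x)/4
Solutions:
 h(x) = C1 + 5*x*log(-x)/6 + 5*x*(-3*log(2) - 1)/6 - 3*exp(-5*x)/20


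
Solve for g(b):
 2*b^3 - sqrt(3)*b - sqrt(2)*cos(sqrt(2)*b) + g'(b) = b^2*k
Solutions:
 g(b) = C1 - b^4/2 + b^3*k/3 + sqrt(3)*b^2/2 + sin(sqrt(2)*b)


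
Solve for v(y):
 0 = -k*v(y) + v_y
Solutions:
 v(y) = C1*exp(k*y)


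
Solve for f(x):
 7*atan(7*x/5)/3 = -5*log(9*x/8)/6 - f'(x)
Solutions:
 f(x) = C1 - 5*x*log(x)/6 - 7*x*atan(7*x/5)/3 - 5*x*log(3)/3 + 5*x/6 + 5*x*log(2)/2 + 5*log(49*x^2 + 25)/6


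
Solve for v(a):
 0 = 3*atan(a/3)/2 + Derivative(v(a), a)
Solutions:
 v(a) = C1 - 3*a*atan(a/3)/2 + 9*log(a^2 + 9)/4


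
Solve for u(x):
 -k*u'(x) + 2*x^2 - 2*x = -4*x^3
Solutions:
 u(x) = C1 + x^4/k + 2*x^3/(3*k) - x^2/k


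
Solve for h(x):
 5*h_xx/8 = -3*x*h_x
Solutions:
 h(x) = C1 + C2*erf(2*sqrt(15)*x/5)


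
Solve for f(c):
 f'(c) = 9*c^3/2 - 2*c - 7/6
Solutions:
 f(c) = C1 + 9*c^4/8 - c^2 - 7*c/6


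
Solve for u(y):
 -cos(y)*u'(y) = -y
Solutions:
 u(y) = C1 + Integral(y/cos(y), y)


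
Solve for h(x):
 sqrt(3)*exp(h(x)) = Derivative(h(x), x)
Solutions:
 h(x) = log(-1/(C1 + sqrt(3)*x))


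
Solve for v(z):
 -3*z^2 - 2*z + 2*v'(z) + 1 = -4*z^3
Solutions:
 v(z) = C1 - z^4/2 + z^3/2 + z^2/2 - z/2


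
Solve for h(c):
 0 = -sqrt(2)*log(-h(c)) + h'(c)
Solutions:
 -li(-h(c)) = C1 + sqrt(2)*c


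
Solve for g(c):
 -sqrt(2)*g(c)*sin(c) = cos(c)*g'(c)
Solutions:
 g(c) = C1*cos(c)^(sqrt(2))


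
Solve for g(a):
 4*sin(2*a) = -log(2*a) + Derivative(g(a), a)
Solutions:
 g(a) = C1 + a*log(a) - a + a*log(2) - 2*cos(2*a)


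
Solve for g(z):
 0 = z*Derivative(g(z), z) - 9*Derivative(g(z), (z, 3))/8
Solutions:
 g(z) = C1 + Integral(C2*airyai(2*3^(1/3)*z/3) + C3*airybi(2*3^(1/3)*z/3), z)


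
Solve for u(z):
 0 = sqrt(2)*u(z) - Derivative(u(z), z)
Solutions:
 u(z) = C1*exp(sqrt(2)*z)


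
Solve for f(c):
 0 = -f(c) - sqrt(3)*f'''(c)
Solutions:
 f(c) = C3*exp(-3^(5/6)*c/3) + (C1*sin(3^(1/3)*c/2) + C2*cos(3^(1/3)*c/2))*exp(3^(5/6)*c/6)


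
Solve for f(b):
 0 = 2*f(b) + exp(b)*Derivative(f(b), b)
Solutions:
 f(b) = C1*exp(2*exp(-b))


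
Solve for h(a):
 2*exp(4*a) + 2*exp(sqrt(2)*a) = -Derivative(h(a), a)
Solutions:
 h(a) = C1 - exp(4*a)/2 - sqrt(2)*exp(sqrt(2)*a)


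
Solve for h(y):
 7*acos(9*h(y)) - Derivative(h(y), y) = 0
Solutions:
 Integral(1/acos(9*_y), (_y, h(y))) = C1 + 7*y


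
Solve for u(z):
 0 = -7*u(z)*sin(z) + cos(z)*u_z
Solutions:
 u(z) = C1/cos(z)^7


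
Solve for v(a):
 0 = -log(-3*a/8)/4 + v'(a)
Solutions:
 v(a) = C1 + a*log(-a)/4 + a*(-3*log(2) - 1 + log(3))/4


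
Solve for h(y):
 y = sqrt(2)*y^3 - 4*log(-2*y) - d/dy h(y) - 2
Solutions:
 h(y) = C1 + sqrt(2)*y^4/4 - y^2/2 - 4*y*log(-y) + 2*y*(1 - 2*log(2))


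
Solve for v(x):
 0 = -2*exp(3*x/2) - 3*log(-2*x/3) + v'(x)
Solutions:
 v(x) = C1 + 3*x*log(-x) + 3*x*(-log(3) - 1 + log(2)) + 4*exp(3*x/2)/3


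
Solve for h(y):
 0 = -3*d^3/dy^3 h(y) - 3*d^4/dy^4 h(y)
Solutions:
 h(y) = C1 + C2*y + C3*y^2 + C4*exp(-y)


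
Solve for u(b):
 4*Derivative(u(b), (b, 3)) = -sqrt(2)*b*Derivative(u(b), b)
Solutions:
 u(b) = C1 + Integral(C2*airyai(-sqrt(2)*b/2) + C3*airybi(-sqrt(2)*b/2), b)


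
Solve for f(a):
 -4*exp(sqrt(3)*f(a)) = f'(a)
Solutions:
 f(a) = sqrt(3)*(2*log(1/(C1 + 4*a)) - log(3))/6


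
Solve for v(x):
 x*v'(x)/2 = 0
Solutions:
 v(x) = C1


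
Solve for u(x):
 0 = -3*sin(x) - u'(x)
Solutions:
 u(x) = C1 + 3*cos(x)


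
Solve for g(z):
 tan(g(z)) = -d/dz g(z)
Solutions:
 g(z) = pi - asin(C1*exp(-z))
 g(z) = asin(C1*exp(-z))


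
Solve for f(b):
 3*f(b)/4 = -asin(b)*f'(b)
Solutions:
 f(b) = C1*exp(-3*Integral(1/asin(b), b)/4)


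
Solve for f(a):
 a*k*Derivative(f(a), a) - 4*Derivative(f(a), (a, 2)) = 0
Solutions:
 f(a) = Piecewise((-sqrt(2)*sqrt(pi)*C1*erf(sqrt(2)*a*sqrt(-k)/4)/sqrt(-k) - C2, (k > 0) | (k < 0)), (-C1*a - C2, True))


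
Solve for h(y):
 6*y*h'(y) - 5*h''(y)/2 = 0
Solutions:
 h(y) = C1 + C2*erfi(sqrt(30)*y/5)


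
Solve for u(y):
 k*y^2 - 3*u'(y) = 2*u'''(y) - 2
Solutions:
 u(y) = C1 + C2*sin(sqrt(6)*y/2) + C3*cos(sqrt(6)*y/2) + k*y^3/9 - 4*k*y/9 + 2*y/3


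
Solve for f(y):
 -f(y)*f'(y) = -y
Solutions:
 f(y) = -sqrt(C1 + y^2)
 f(y) = sqrt(C1 + y^2)


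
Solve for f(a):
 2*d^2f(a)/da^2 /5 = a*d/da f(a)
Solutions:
 f(a) = C1 + C2*erfi(sqrt(5)*a/2)


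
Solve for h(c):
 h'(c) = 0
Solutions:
 h(c) = C1


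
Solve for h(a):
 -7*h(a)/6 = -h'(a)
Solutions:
 h(a) = C1*exp(7*a/6)


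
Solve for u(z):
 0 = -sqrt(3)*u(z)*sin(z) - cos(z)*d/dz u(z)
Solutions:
 u(z) = C1*cos(z)^(sqrt(3))


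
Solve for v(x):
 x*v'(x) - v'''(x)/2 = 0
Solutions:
 v(x) = C1 + Integral(C2*airyai(2^(1/3)*x) + C3*airybi(2^(1/3)*x), x)


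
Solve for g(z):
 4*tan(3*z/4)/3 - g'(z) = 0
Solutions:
 g(z) = C1 - 16*log(cos(3*z/4))/9


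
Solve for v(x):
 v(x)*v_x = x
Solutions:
 v(x) = -sqrt(C1 + x^2)
 v(x) = sqrt(C1 + x^2)


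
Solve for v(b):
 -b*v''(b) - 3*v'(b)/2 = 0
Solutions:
 v(b) = C1 + C2/sqrt(b)


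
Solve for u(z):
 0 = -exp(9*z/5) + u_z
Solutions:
 u(z) = C1 + 5*exp(9*z/5)/9


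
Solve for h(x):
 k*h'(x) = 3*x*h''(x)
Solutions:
 h(x) = C1 + x^(re(k)/3 + 1)*(C2*sin(log(x)*Abs(im(k))/3) + C3*cos(log(x)*im(k)/3))


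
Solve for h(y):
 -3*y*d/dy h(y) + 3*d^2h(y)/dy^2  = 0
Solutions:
 h(y) = C1 + C2*erfi(sqrt(2)*y/2)


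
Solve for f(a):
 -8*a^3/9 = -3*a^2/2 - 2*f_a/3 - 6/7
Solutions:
 f(a) = C1 + a^4/3 - 3*a^3/4 - 9*a/7


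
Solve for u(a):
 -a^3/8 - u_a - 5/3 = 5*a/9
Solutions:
 u(a) = C1 - a^4/32 - 5*a^2/18 - 5*a/3


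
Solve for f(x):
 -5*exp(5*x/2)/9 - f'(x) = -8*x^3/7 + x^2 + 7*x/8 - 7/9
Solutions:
 f(x) = C1 + 2*x^4/7 - x^3/3 - 7*x^2/16 + 7*x/9 - 2*exp(5*x/2)/9


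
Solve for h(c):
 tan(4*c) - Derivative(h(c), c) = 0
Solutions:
 h(c) = C1 - log(cos(4*c))/4


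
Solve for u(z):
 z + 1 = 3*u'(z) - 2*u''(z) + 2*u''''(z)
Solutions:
 u(z) = C1 + C2*exp(6^(1/3)*z*(2*6^(1/3)/(sqrt(681) + 27)^(1/3) + (sqrt(681) + 27)^(1/3))/12)*sin(2^(1/3)*3^(1/6)*z*(-3^(2/3)*(sqrt(681) + 27)^(1/3) + 6*2^(1/3)/(sqrt(681) + 27)^(1/3))/12) + C3*exp(6^(1/3)*z*(2*6^(1/3)/(sqrt(681) + 27)^(1/3) + (sqrt(681) + 27)^(1/3))/12)*cos(2^(1/3)*3^(1/6)*z*(-3^(2/3)*(sqrt(681) + 27)^(1/3) + 6*2^(1/3)/(sqrt(681) + 27)^(1/3))/12) + C4*exp(-6^(1/3)*z*(2*6^(1/3)/(sqrt(681) + 27)^(1/3) + (sqrt(681) + 27)^(1/3))/6) + z^2/6 + 5*z/9


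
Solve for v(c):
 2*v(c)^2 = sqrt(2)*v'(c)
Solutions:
 v(c) = -1/(C1 + sqrt(2)*c)


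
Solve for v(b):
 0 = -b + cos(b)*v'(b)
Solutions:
 v(b) = C1 + Integral(b/cos(b), b)


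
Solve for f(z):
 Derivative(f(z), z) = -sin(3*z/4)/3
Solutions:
 f(z) = C1 + 4*cos(3*z/4)/9


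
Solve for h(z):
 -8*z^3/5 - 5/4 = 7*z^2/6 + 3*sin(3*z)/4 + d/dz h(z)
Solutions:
 h(z) = C1 - 2*z^4/5 - 7*z^3/18 - 5*z/4 + cos(3*z)/4


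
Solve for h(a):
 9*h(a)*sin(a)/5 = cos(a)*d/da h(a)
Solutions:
 h(a) = C1/cos(a)^(9/5)


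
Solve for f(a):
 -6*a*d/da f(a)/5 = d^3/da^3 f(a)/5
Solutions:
 f(a) = C1 + Integral(C2*airyai(-6^(1/3)*a) + C3*airybi(-6^(1/3)*a), a)


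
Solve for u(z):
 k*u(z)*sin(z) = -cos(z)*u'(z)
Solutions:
 u(z) = C1*exp(k*log(cos(z)))


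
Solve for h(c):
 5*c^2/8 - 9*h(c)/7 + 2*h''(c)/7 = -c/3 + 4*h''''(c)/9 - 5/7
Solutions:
 h(c) = 35*c^2/72 + 7*c/27 + (C1*sin(3*sqrt(2)*7^(3/4)*c*sin(atan(3*sqrt(3))/2)/14) + C2*cos(3*sqrt(2)*7^(3/4)*c*sin(atan(3*sqrt(3))/2)/14))*exp(-3*sqrt(2)*7^(3/4)*c*cos(atan(3*sqrt(3))/2)/14) + (C3*sin(3*sqrt(2)*7^(3/4)*c*sin(atan(3*sqrt(3))/2)/14) + C4*cos(3*sqrt(2)*7^(3/4)*c*sin(atan(3*sqrt(3))/2)/14))*exp(3*sqrt(2)*7^(3/4)*c*cos(atan(3*sqrt(3))/2)/14) + 125/162


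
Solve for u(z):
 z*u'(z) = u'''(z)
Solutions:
 u(z) = C1 + Integral(C2*airyai(z) + C3*airybi(z), z)


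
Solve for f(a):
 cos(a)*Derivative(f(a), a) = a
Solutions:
 f(a) = C1 + Integral(a/cos(a), a)


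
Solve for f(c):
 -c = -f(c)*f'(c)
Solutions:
 f(c) = -sqrt(C1 + c^2)
 f(c) = sqrt(C1 + c^2)


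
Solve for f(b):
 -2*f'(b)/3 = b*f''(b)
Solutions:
 f(b) = C1 + C2*b^(1/3)


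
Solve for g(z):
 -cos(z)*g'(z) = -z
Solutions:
 g(z) = C1 + Integral(z/cos(z), z)


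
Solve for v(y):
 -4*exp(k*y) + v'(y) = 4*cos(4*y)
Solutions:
 v(y) = C1 + sin(4*y) + 4*exp(k*y)/k


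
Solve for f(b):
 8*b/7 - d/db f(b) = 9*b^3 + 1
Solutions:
 f(b) = C1 - 9*b^4/4 + 4*b^2/7 - b


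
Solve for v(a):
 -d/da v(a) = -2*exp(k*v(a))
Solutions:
 v(a) = Piecewise((log(-1/(C1*k + 2*a*k))/k, Ne(k, 0)), (nan, True))
 v(a) = Piecewise((C1 + 2*a, Eq(k, 0)), (nan, True))


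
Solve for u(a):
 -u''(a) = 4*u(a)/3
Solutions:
 u(a) = C1*sin(2*sqrt(3)*a/3) + C2*cos(2*sqrt(3)*a/3)


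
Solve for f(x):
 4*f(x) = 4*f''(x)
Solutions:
 f(x) = C1*exp(-x) + C2*exp(x)


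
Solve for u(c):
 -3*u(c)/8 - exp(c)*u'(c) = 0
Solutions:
 u(c) = C1*exp(3*exp(-c)/8)


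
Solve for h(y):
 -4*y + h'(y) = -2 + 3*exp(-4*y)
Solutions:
 h(y) = C1 + 2*y^2 - 2*y - 3*exp(-4*y)/4


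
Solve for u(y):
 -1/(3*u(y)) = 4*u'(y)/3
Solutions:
 u(y) = -sqrt(C1 - 2*y)/2
 u(y) = sqrt(C1 - 2*y)/2


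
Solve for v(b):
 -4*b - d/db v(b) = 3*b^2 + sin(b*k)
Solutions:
 v(b) = C1 - b^3 - 2*b^2 + cos(b*k)/k


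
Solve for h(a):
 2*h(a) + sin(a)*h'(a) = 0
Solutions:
 h(a) = C1*(cos(a) + 1)/(cos(a) - 1)


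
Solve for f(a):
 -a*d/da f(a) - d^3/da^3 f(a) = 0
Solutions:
 f(a) = C1 + Integral(C2*airyai(-a) + C3*airybi(-a), a)


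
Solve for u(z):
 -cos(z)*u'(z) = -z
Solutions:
 u(z) = C1 + Integral(z/cos(z), z)


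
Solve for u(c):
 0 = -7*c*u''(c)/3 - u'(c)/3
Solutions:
 u(c) = C1 + C2*c^(6/7)


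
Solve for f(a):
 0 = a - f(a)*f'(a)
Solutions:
 f(a) = -sqrt(C1 + a^2)
 f(a) = sqrt(C1 + a^2)


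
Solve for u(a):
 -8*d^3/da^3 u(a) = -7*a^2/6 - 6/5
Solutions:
 u(a) = C1 + C2*a + C3*a^2 + 7*a^5/2880 + a^3/40


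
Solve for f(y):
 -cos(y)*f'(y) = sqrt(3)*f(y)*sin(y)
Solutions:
 f(y) = C1*cos(y)^(sqrt(3))


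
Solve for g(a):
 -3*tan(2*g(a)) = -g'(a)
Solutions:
 g(a) = -asin(C1*exp(6*a))/2 + pi/2
 g(a) = asin(C1*exp(6*a))/2


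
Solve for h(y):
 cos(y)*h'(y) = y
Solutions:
 h(y) = C1 + Integral(y/cos(y), y)


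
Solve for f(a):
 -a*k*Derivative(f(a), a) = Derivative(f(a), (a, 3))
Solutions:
 f(a) = C1 + Integral(C2*airyai(a*(-k)^(1/3)) + C3*airybi(a*(-k)^(1/3)), a)


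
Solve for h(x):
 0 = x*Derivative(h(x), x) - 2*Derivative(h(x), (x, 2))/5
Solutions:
 h(x) = C1 + C2*erfi(sqrt(5)*x/2)


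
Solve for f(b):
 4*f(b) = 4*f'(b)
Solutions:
 f(b) = C1*exp(b)


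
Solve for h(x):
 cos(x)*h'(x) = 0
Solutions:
 h(x) = C1


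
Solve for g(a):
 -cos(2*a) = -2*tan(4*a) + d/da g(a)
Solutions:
 g(a) = C1 - log(cos(4*a))/2 - sin(2*a)/2


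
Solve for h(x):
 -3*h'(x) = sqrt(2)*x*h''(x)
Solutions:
 h(x) = C1 + C2*x^(1 - 3*sqrt(2)/2)


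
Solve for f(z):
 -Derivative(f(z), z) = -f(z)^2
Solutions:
 f(z) = -1/(C1 + z)


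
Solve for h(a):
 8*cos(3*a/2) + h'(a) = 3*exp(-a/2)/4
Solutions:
 h(a) = C1 - 16*sin(3*a/2)/3 - 3*exp(-a/2)/2


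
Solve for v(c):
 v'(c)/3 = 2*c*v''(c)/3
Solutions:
 v(c) = C1 + C2*c^(3/2)


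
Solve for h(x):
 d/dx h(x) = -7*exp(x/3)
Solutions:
 h(x) = C1 - 21*exp(x/3)


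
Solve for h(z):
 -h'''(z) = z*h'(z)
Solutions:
 h(z) = C1 + Integral(C2*airyai(-z) + C3*airybi(-z), z)


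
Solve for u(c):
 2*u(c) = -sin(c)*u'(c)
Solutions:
 u(c) = C1*(cos(c) + 1)/(cos(c) - 1)


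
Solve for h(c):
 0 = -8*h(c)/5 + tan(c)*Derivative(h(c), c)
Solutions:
 h(c) = C1*sin(c)^(8/5)


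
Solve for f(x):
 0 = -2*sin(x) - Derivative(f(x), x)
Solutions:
 f(x) = C1 + 2*cos(x)


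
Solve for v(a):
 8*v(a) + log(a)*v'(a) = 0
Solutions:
 v(a) = C1*exp(-8*li(a))


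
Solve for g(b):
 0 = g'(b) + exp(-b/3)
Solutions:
 g(b) = C1 + 3*exp(-b/3)


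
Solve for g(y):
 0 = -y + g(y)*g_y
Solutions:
 g(y) = -sqrt(C1 + y^2)
 g(y) = sqrt(C1 + y^2)


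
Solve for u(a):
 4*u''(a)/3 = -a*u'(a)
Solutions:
 u(a) = C1 + C2*erf(sqrt(6)*a/4)


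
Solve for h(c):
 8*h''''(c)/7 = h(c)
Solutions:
 h(c) = C1*exp(-14^(1/4)*c/2) + C2*exp(14^(1/4)*c/2) + C3*sin(14^(1/4)*c/2) + C4*cos(14^(1/4)*c/2)


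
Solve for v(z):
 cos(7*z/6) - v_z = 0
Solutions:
 v(z) = C1 + 6*sin(7*z/6)/7


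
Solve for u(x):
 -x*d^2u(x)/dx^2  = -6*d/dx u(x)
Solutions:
 u(x) = C1 + C2*x^7


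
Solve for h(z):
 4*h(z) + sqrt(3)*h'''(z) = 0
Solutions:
 h(z) = C3*exp(-2^(2/3)*3^(5/6)*z/3) + (C1*sin(2^(2/3)*3^(1/3)*z/2) + C2*cos(2^(2/3)*3^(1/3)*z/2))*exp(2^(2/3)*3^(5/6)*z/6)


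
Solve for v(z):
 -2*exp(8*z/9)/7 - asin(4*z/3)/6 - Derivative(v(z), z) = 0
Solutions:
 v(z) = C1 - z*asin(4*z/3)/6 - sqrt(9 - 16*z^2)/24 - 9*exp(8*z/9)/28


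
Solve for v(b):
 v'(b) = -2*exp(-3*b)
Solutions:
 v(b) = C1 + 2*exp(-3*b)/3


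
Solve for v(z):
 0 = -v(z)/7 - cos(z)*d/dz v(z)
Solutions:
 v(z) = C1*(sin(z) - 1)^(1/14)/(sin(z) + 1)^(1/14)


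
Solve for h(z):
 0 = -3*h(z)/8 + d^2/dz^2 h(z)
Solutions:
 h(z) = C1*exp(-sqrt(6)*z/4) + C2*exp(sqrt(6)*z/4)


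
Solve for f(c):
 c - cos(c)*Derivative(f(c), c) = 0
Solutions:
 f(c) = C1 + Integral(c/cos(c), c)


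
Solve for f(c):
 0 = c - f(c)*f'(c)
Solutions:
 f(c) = -sqrt(C1 + c^2)
 f(c) = sqrt(C1 + c^2)


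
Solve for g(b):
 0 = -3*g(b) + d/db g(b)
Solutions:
 g(b) = C1*exp(3*b)


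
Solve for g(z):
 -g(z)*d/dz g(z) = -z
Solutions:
 g(z) = -sqrt(C1 + z^2)
 g(z) = sqrt(C1 + z^2)


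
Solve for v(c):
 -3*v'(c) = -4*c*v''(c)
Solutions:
 v(c) = C1 + C2*c^(7/4)


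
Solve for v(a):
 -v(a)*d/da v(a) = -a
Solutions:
 v(a) = -sqrt(C1 + a^2)
 v(a) = sqrt(C1 + a^2)


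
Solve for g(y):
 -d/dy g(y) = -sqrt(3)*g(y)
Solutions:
 g(y) = C1*exp(sqrt(3)*y)


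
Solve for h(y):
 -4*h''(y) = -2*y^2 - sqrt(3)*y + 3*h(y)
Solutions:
 h(y) = C1*sin(sqrt(3)*y/2) + C2*cos(sqrt(3)*y/2) + 2*y^2/3 + sqrt(3)*y/3 - 16/9


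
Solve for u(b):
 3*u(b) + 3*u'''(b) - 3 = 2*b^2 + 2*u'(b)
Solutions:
 u(b) = C1*exp(2^(1/3)*b*(4/(sqrt(697) + 27)^(1/3) + 2^(1/3)*(sqrt(697) + 27)^(1/3))/12)*sin(2^(1/3)*sqrt(3)*b*(-2^(1/3)*(sqrt(697) + 27)^(1/3) + 4/(sqrt(697) + 27)^(1/3))/12) + C2*exp(2^(1/3)*b*(4/(sqrt(697) + 27)^(1/3) + 2^(1/3)*(sqrt(697) + 27)^(1/3))/12)*cos(2^(1/3)*sqrt(3)*b*(-2^(1/3)*(sqrt(697) + 27)^(1/3) + 4/(sqrt(697) + 27)^(1/3))/12) + C3*exp(-2^(1/3)*b*(4/(sqrt(697) + 27)^(1/3) + 2^(1/3)*(sqrt(697) + 27)^(1/3))/6) + 2*b^2/3 + 8*b/9 + 43/27


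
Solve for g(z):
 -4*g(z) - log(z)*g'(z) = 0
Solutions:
 g(z) = C1*exp(-4*li(z))


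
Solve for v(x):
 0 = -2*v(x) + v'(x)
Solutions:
 v(x) = C1*exp(2*x)


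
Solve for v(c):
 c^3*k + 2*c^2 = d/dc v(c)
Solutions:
 v(c) = C1 + c^4*k/4 + 2*c^3/3


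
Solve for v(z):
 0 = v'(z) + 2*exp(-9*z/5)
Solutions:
 v(z) = C1 + 10*exp(-9*z/5)/9


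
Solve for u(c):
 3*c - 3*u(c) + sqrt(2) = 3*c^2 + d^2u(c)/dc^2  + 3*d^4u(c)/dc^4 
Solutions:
 u(c) = -c^2 + c + (C1*sin(c*cos(atan(sqrt(35))/2)) + C2*cos(c*cos(atan(sqrt(35))/2)))*exp(-c*sin(atan(sqrt(35))/2)) + (C3*sin(c*cos(atan(sqrt(35))/2)) + C4*cos(c*cos(atan(sqrt(35))/2)))*exp(c*sin(atan(sqrt(35))/2)) + sqrt(2)/3 + 2/3


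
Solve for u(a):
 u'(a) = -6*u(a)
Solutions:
 u(a) = C1*exp(-6*a)


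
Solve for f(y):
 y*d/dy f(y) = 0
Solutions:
 f(y) = C1


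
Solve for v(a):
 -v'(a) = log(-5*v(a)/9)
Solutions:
 Integral(1/(log(-_y) - 2*log(3) + log(5)), (_y, v(a))) = C1 - a


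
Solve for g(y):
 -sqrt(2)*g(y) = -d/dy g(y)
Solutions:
 g(y) = C1*exp(sqrt(2)*y)


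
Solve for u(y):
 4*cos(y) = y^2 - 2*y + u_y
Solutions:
 u(y) = C1 - y^3/3 + y^2 + 4*sin(y)


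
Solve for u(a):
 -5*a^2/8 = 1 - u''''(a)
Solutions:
 u(a) = C1 + C2*a + C3*a^2 + C4*a^3 + a^6/576 + a^4/24


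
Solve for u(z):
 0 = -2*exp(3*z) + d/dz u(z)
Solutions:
 u(z) = C1 + 2*exp(3*z)/3


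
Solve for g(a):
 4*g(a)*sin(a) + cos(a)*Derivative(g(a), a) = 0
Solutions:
 g(a) = C1*cos(a)^4


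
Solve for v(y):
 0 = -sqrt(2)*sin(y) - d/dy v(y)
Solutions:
 v(y) = C1 + sqrt(2)*cos(y)


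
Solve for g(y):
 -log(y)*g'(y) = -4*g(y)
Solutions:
 g(y) = C1*exp(4*li(y))


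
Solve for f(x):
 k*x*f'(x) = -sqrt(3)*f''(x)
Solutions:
 f(x) = Piecewise((-sqrt(2)*3^(1/4)*sqrt(pi)*C1*erf(sqrt(2)*3^(3/4)*sqrt(k)*x/6)/(2*sqrt(k)) - C2, (k > 0) | (k < 0)), (-C1*x - C2, True))


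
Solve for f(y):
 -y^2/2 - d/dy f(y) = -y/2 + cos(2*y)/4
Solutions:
 f(y) = C1 - y^3/6 + y^2/4 - sin(2*y)/8


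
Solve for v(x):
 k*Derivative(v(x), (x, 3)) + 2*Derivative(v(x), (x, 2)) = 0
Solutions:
 v(x) = C1 + C2*x + C3*exp(-2*x/k)


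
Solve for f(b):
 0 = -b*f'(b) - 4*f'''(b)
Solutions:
 f(b) = C1 + Integral(C2*airyai(-2^(1/3)*b/2) + C3*airybi(-2^(1/3)*b/2), b)


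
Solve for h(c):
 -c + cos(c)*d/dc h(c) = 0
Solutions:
 h(c) = C1 + Integral(c/cos(c), c)


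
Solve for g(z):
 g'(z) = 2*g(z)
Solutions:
 g(z) = C1*exp(2*z)


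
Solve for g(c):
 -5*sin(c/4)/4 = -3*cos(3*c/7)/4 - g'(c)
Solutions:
 g(c) = C1 - 7*sin(3*c/7)/4 - 5*cos(c/4)


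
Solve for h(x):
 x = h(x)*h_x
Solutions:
 h(x) = -sqrt(C1 + x^2)
 h(x) = sqrt(C1 + x^2)


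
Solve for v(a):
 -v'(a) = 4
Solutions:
 v(a) = C1 - 4*a


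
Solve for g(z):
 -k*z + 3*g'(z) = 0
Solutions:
 g(z) = C1 + k*z^2/6


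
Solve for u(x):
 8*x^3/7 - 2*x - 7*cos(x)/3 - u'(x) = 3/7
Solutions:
 u(x) = C1 + 2*x^4/7 - x^2 - 3*x/7 - 7*sin(x)/3


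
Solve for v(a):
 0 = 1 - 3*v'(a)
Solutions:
 v(a) = C1 + a/3


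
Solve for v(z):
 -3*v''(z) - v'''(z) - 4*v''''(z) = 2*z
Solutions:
 v(z) = C1 + C2*z - z^3/9 + z^2/9 + (C3*sin(sqrt(47)*z/8) + C4*cos(sqrt(47)*z/8))*exp(-z/8)


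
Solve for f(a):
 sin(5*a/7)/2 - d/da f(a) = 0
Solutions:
 f(a) = C1 - 7*cos(5*a/7)/10


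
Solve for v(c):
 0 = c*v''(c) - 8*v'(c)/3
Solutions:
 v(c) = C1 + C2*c^(11/3)


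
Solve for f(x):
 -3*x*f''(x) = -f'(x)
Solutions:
 f(x) = C1 + C2*x^(4/3)


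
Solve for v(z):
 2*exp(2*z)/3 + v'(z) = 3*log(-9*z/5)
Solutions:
 v(z) = C1 + 3*z*log(-z) + 3*z*(-log(5) - 1 + 2*log(3)) - exp(2*z)/3


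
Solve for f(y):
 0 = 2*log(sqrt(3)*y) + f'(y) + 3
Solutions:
 f(y) = C1 - 2*y*log(y) - y*log(3) - y


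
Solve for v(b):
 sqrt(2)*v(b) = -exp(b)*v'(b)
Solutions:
 v(b) = C1*exp(sqrt(2)*exp(-b))


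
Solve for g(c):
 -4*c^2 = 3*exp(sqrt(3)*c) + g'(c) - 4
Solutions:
 g(c) = C1 - 4*c^3/3 + 4*c - sqrt(3)*exp(sqrt(3)*c)


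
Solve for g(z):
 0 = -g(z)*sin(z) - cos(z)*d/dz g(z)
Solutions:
 g(z) = C1*cos(z)


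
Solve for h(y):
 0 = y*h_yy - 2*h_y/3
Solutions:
 h(y) = C1 + C2*y^(5/3)


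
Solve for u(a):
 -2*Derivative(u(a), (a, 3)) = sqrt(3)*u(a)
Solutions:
 u(a) = C3*exp(-2^(2/3)*3^(1/6)*a/2) + (C1*sin(6^(2/3)*a/4) + C2*cos(6^(2/3)*a/4))*exp(2^(2/3)*3^(1/6)*a/4)


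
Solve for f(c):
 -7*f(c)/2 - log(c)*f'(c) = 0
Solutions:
 f(c) = C1*exp(-7*li(c)/2)


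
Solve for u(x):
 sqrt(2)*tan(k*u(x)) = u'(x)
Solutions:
 u(x) = Piecewise((-asin(exp(C1*k + sqrt(2)*k*x))/k + pi/k, Ne(k, 0)), (nan, True))
 u(x) = Piecewise((asin(exp(C1*k + sqrt(2)*k*x))/k, Ne(k, 0)), (nan, True))


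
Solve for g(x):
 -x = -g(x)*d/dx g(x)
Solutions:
 g(x) = -sqrt(C1 + x^2)
 g(x) = sqrt(C1 + x^2)


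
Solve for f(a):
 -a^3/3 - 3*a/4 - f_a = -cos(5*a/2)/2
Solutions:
 f(a) = C1 - a^4/12 - 3*a^2/8 + sin(5*a/2)/5


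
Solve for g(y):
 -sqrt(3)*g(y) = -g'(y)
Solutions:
 g(y) = C1*exp(sqrt(3)*y)


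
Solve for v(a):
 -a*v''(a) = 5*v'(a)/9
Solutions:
 v(a) = C1 + C2*a^(4/9)


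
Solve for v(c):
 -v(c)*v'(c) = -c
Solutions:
 v(c) = -sqrt(C1 + c^2)
 v(c) = sqrt(C1 + c^2)


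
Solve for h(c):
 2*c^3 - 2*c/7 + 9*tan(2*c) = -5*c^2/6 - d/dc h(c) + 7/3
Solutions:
 h(c) = C1 - c^4/2 - 5*c^3/18 + c^2/7 + 7*c/3 + 9*log(cos(2*c))/2


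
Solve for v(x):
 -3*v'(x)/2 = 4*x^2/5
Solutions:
 v(x) = C1 - 8*x^3/45


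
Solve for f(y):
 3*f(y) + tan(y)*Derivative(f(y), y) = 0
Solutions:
 f(y) = C1/sin(y)^3


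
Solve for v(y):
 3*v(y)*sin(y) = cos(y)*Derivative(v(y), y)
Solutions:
 v(y) = C1/cos(y)^3


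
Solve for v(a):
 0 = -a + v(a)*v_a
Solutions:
 v(a) = -sqrt(C1 + a^2)
 v(a) = sqrt(C1 + a^2)


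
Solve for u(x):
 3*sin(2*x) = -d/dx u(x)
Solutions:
 u(x) = C1 + 3*cos(2*x)/2


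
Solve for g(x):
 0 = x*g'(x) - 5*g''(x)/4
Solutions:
 g(x) = C1 + C2*erfi(sqrt(10)*x/5)


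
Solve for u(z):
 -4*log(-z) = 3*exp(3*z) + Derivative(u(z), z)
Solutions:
 u(z) = C1 - 4*z*log(-z) + 4*z - exp(3*z)


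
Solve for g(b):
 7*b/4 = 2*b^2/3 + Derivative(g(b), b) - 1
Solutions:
 g(b) = C1 - 2*b^3/9 + 7*b^2/8 + b


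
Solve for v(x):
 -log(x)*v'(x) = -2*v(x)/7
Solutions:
 v(x) = C1*exp(2*li(x)/7)


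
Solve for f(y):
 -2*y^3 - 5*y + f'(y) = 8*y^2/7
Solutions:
 f(y) = C1 + y^4/2 + 8*y^3/21 + 5*y^2/2


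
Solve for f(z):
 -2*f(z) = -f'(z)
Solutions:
 f(z) = C1*exp(2*z)


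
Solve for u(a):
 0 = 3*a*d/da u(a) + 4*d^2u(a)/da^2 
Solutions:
 u(a) = C1 + C2*erf(sqrt(6)*a/4)


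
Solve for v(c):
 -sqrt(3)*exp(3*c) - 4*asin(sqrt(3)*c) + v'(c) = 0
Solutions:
 v(c) = C1 + 4*c*asin(sqrt(3)*c) + 4*sqrt(3)*sqrt(1 - 3*c^2)/3 + sqrt(3)*exp(3*c)/3


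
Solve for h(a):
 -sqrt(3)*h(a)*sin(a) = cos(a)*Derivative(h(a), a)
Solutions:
 h(a) = C1*cos(a)^(sqrt(3))


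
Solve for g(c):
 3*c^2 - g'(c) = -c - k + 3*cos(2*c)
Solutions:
 g(c) = C1 + c^3 + c^2/2 + c*k - 3*sin(2*c)/2


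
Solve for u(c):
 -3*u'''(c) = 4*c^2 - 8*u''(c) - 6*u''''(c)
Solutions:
 u(c) = C1 + C2*c + c^4/24 + c^3/16 - 39*c^2/128 + (C3*sin(sqrt(183)*c/12) + C4*cos(sqrt(183)*c/12))*exp(c/4)


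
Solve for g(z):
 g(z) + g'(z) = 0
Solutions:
 g(z) = C1*exp(-z)


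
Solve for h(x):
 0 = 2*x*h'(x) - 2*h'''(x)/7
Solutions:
 h(x) = C1 + Integral(C2*airyai(7^(1/3)*x) + C3*airybi(7^(1/3)*x), x)


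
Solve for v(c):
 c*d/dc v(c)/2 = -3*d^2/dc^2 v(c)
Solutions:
 v(c) = C1 + C2*erf(sqrt(3)*c/6)


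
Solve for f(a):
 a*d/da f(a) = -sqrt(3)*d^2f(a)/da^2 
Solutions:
 f(a) = C1 + C2*erf(sqrt(2)*3^(3/4)*a/6)


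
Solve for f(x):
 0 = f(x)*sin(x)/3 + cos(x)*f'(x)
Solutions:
 f(x) = C1*cos(x)^(1/3)


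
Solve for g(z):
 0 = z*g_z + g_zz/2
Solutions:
 g(z) = C1 + C2*erf(z)


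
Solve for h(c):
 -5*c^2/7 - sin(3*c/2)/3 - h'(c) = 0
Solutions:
 h(c) = C1 - 5*c^3/21 + 2*cos(3*c/2)/9


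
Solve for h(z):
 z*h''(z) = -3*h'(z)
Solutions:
 h(z) = C1 + C2/z^2


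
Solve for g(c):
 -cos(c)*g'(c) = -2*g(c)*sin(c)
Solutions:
 g(c) = C1/cos(c)^2


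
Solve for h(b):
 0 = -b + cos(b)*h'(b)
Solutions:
 h(b) = C1 + Integral(b/cos(b), b)


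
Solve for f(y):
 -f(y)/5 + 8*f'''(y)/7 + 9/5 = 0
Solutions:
 f(y) = C3*exp(5^(2/3)*7^(1/3)*y/10) + (C1*sin(sqrt(3)*5^(2/3)*7^(1/3)*y/20) + C2*cos(sqrt(3)*5^(2/3)*7^(1/3)*y/20))*exp(-5^(2/3)*7^(1/3)*y/20) + 9


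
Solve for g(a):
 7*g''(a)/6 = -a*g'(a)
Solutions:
 g(a) = C1 + C2*erf(sqrt(21)*a/7)


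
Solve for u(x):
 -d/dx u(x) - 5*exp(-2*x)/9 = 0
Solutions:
 u(x) = C1 + 5*exp(-2*x)/18


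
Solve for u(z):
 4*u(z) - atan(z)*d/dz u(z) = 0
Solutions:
 u(z) = C1*exp(4*Integral(1/atan(z), z))


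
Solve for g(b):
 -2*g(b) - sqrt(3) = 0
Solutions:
 g(b) = -sqrt(3)/2


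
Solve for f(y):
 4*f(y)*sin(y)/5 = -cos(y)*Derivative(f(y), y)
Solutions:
 f(y) = C1*cos(y)^(4/5)


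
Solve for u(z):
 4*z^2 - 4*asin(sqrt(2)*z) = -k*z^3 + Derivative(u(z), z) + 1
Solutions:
 u(z) = C1 + k*z^4/4 + 4*z^3/3 - 4*z*asin(sqrt(2)*z) - z - 2*sqrt(2)*sqrt(1 - 2*z^2)


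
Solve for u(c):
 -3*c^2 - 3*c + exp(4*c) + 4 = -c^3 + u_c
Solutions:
 u(c) = C1 + c^4/4 - c^3 - 3*c^2/2 + 4*c + exp(4*c)/4


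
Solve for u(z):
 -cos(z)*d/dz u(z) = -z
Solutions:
 u(z) = C1 + Integral(z/cos(z), z)


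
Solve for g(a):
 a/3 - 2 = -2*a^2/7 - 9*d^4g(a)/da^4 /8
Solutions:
 g(a) = C1 + C2*a + C3*a^2 + C4*a^3 - 2*a^6/2835 - a^5/405 + 2*a^4/27


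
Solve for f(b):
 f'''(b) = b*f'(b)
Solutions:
 f(b) = C1 + Integral(C2*airyai(b) + C3*airybi(b), b)


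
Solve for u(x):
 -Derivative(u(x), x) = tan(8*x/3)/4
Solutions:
 u(x) = C1 + 3*log(cos(8*x/3))/32


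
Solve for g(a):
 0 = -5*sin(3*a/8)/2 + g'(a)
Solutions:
 g(a) = C1 - 20*cos(3*a/8)/3


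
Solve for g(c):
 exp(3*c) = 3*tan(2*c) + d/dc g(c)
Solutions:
 g(c) = C1 + exp(3*c)/3 + 3*log(cos(2*c))/2


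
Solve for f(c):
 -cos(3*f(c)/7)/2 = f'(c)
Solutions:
 c/2 - 7*log(sin(3*f(c)/7) - 1)/6 + 7*log(sin(3*f(c)/7) + 1)/6 = C1


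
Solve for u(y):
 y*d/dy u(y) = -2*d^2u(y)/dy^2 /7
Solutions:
 u(y) = C1 + C2*erf(sqrt(7)*y/2)


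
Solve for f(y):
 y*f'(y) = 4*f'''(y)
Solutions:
 f(y) = C1 + Integral(C2*airyai(2^(1/3)*y/2) + C3*airybi(2^(1/3)*y/2), y)


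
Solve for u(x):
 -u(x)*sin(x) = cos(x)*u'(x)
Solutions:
 u(x) = C1*cos(x)


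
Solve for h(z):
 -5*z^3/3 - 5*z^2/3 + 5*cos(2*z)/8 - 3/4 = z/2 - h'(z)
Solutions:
 h(z) = C1 + 5*z^4/12 + 5*z^3/9 + z^2/4 + 3*z/4 - 5*sin(2*z)/16


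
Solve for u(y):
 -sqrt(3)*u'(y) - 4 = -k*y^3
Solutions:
 u(y) = C1 + sqrt(3)*k*y^4/12 - 4*sqrt(3)*y/3


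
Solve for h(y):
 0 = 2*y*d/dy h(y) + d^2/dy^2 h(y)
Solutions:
 h(y) = C1 + C2*erf(y)


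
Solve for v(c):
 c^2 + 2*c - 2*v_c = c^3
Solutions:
 v(c) = C1 - c^4/8 + c^3/6 + c^2/2


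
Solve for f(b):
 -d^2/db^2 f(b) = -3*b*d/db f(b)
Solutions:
 f(b) = C1 + C2*erfi(sqrt(6)*b/2)


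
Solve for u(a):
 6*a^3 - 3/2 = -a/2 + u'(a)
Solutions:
 u(a) = C1 + 3*a^4/2 + a^2/4 - 3*a/2


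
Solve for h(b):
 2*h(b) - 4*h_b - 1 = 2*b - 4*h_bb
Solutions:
 h(b) = b + (C1*sin(b/2) + C2*cos(b/2))*exp(b/2) + 5/2


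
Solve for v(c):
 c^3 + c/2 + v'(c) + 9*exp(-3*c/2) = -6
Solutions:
 v(c) = C1 - c^4/4 - c^2/4 - 6*c + 6*exp(-3*c/2)


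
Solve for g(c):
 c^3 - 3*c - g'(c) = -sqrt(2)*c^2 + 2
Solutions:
 g(c) = C1 + c^4/4 + sqrt(2)*c^3/3 - 3*c^2/2 - 2*c


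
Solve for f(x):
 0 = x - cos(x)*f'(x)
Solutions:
 f(x) = C1 + Integral(x/cos(x), x)


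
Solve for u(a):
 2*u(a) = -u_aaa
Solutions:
 u(a) = C3*exp(-2^(1/3)*a) + (C1*sin(2^(1/3)*sqrt(3)*a/2) + C2*cos(2^(1/3)*sqrt(3)*a/2))*exp(2^(1/3)*a/2)


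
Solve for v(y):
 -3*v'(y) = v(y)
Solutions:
 v(y) = C1*exp(-y/3)


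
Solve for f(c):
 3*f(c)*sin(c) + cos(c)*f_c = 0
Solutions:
 f(c) = C1*cos(c)^3


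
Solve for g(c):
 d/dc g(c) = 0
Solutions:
 g(c) = C1


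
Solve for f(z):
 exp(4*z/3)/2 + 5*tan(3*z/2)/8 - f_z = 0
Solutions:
 f(z) = C1 + 3*exp(4*z/3)/8 - 5*log(cos(3*z/2))/12


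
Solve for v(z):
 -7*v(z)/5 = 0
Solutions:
 v(z) = 0


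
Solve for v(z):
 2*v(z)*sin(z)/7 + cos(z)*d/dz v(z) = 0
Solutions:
 v(z) = C1*cos(z)^(2/7)


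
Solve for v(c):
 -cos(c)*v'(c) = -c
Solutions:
 v(c) = C1 + Integral(c/cos(c), c)


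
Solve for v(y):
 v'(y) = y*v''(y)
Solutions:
 v(y) = C1 + C2*y^2


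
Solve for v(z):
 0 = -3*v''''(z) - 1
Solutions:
 v(z) = C1 + C2*z + C3*z^2 + C4*z^3 - z^4/72


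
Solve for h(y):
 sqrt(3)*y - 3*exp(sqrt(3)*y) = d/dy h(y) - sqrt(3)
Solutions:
 h(y) = C1 + sqrt(3)*y^2/2 + sqrt(3)*y - sqrt(3)*exp(sqrt(3)*y)


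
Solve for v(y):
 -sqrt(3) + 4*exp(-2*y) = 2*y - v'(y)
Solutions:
 v(y) = C1 + y^2 + sqrt(3)*y + 2*exp(-2*y)


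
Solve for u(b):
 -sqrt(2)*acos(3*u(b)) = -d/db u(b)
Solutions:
 Integral(1/acos(3*_y), (_y, u(b))) = C1 + sqrt(2)*b


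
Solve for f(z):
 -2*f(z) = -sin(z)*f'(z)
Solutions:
 f(z) = C1*(cos(z) - 1)/(cos(z) + 1)


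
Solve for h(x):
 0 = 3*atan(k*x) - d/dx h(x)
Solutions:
 h(x) = C1 + 3*Piecewise((x*atan(k*x) - log(k^2*x^2 + 1)/(2*k), Ne(k, 0)), (0, True))


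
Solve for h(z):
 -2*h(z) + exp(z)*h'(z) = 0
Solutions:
 h(z) = C1*exp(-2*exp(-z))


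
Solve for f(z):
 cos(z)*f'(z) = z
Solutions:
 f(z) = C1 + Integral(z/cos(z), z)


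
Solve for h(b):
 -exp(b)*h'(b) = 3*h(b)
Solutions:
 h(b) = C1*exp(3*exp(-b))


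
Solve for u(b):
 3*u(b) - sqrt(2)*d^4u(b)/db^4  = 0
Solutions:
 u(b) = C1*exp(-2^(7/8)*3^(1/4)*b/2) + C2*exp(2^(7/8)*3^(1/4)*b/2) + C3*sin(2^(7/8)*3^(1/4)*b/2) + C4*cos(2^(7/8)*3^(1/4)*b/2)


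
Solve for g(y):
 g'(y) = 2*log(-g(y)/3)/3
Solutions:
 -3*Integral(1/(log(-_y) - log(3)), (_y, g(y)))/2 = C1 - y


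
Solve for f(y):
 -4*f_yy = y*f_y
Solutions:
 f(y) = C1 + C2*erf(sqrt(2)*y/4)


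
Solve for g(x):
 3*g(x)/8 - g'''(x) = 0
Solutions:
 g(x) = C3*exp(3^(1/3)*x/2) + (C1*sin(3^(5/6)*x/4) + C2*cos(3^(5/6)*x/4))*exp(-3^(1/3)*x/4)


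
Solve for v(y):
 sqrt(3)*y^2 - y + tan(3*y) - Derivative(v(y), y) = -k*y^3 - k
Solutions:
 v(y) = C1 + k*y^4/4 + k*y + sqrt(3)*y^3/3 - y^2/2 - log(cos(3*y))/3


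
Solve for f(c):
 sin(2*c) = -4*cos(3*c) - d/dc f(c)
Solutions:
 f(c) = C1 - 4*sin(3*c)/3 + cos(2*c)/2


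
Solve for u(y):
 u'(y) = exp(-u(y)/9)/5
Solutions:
 u(y) = 9*log(C1 + y/45)


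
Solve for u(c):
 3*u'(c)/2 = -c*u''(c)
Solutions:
 u(c) = C1 + C2/sqrt(c)


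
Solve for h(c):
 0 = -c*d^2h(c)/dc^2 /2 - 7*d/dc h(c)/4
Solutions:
 h(c) = C1 + C2/c^(5/2)


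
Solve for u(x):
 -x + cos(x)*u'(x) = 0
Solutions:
 u(x) = C1 + Integral(x/cos(x), x)


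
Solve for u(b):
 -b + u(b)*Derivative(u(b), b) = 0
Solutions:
 u(b) = -sqrt(C1 + b^2)
 u(b) = sqrt(C1 + b^2)


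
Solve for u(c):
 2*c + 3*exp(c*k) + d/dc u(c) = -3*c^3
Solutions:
 u(c) = C1 - 3*c^4/4 - c^2 - 3*exp(c*k)/k


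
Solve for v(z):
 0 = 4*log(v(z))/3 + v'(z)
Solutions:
 li(v(z)) = C1 - 4*z/3


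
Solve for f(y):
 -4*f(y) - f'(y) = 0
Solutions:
 f(y) = C1*exp(-4*y)


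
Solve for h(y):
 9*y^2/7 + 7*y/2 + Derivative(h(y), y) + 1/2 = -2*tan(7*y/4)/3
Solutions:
 h(y) = C1 - 3*y^3/7 - 7*y^2/4 - y/2 + 8*log(cos(7*y/4))/21


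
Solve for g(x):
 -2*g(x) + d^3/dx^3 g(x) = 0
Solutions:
 g(x) = C3*exp(2^(1/3)*x) + (C1*sin(2^(1/3)*sqrt(3)*x/2) + C2*cos(2^(1/3)*sqrt(3)*x/2))*exp(-2^(1/3)*x/2)


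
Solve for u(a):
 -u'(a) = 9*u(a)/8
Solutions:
 u(a) = C1*exp(-9*a/8)


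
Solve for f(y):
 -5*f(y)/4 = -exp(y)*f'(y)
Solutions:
 f(y) = C1*exp(-5*exp(-y)/4)


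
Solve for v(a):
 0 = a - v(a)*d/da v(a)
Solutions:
 v(a) = -sqrt(C1 + a^2)
 v(a) = sqrt(C1 + a^2)


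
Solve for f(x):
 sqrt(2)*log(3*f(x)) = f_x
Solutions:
 -sqrt(2)*Integral(1/(log(_y) + log(3)), (_y, f(x)))/2 = C1 - x


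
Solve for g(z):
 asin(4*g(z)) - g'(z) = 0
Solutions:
 Integral(1/asin(4*_y), (_y, g(z))) = C1 + z


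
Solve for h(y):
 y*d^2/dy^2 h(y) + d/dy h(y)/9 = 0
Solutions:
 h(y) = C1 + C2*y^(8/9)


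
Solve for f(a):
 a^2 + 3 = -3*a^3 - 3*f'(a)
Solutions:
 f(a) = C1 - a^4/4 - a^3/9 - a


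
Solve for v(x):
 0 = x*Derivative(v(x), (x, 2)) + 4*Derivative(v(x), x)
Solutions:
 v(x) = C1 + C2/x^3


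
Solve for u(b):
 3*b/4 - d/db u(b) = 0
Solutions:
 u(b) = C1 + 3*b^2/8


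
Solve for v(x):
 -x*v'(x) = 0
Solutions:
 v(x) = C1


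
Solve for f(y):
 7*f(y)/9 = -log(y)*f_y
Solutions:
 f(y) = C1*exp(-7*li(y)/9)


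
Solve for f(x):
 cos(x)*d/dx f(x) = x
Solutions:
 f(x) = C1 + Integral(x/cos(x), x)


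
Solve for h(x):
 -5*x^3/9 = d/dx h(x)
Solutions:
 h(x) = C1 - 5*x^4/36


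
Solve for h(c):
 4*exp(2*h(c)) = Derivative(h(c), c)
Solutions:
 h(c) = log(-sqrt(-1/(C1 + 4*c))) - log(2)/2
 h(c) = log(-1/(C1 + 4*c))/2 - log(2)/2


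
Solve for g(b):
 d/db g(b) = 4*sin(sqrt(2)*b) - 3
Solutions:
 g(b) = C1 - 3*b - 2*sqrt(2)*cos(sqrt(2)*b)


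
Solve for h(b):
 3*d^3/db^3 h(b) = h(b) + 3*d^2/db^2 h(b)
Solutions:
 h(b) = C1*exp(b*(-2^(2/3)*(3*sqrt(13) + 11)^(1/3) - 2*2^(1/3)/(3*sqrt(13) + 11)^(1/3) + 4)/12)*sin(2^(1/3)*sqrt(3)*b*(-2^(1/3)*(3*sqrt(13) + 11)^(1/3) + 2/(3*sqrt(13) + 11)^(1/3))/12) + C2*exp(b*(-2^(2/3)*(3*sqrt(13) + 11)^(1/3) - 2*2^(1/3)/(3*sqrt(13) + 11)^(1/3) + 4)/12)*cos(2^(1/3)*sqrt(3)*b*(-2^(1/3)*(3*sqrt(13) + 11)^(1/3) + 2/(3*sqrt(13) + 11)^(1/3))/12) + C3*exp(b*(2*2^(1/3)/(3*sqrt(13) + 11)^(1/3) + 2 + 2^(2/3)*(3*sqrt(13) + 11)^(1/3))/6)


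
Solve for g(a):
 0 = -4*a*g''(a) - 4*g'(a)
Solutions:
 g(a) = C1 + C2*log(a)


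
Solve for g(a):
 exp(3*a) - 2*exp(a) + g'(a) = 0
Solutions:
 g(a) = C1 - exp(3*a)/3 + 2*exp(a)


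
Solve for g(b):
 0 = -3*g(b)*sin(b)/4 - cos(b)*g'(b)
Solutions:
 g(b) = C1*cos(b)^(3/4)


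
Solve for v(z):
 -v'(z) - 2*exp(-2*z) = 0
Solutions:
 v(z) = C1 + exp(-2*z)


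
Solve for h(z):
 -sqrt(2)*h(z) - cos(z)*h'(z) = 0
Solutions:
 h(z) = C1*(sin(z) - 1)^(sqrt(2)/2)/(sin(z) + 1)^(sqrt(2)/2)


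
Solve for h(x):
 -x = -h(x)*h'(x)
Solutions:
 h(x) = -sqrt(C1 + x^2)
 h(x) = sqrt(C1 + x^2)


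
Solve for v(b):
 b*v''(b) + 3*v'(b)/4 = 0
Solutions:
 v(b) = C1 + C2*b^(1/4)


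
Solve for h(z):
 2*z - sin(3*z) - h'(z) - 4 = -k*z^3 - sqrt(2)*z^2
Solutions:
 h(z) = C1 + k*z^4/4 + sqrt(2)*z^3/3 + z^2 - 4*z + cos(3*z)/3


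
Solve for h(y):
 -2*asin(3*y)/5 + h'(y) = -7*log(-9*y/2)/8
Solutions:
 h(y) = C1 - 7*y*log(-y)/8 + 2*y*asin(3*y)/5 - 7*y*log(3)/4 + 7*y*log(2)/8 + 7*y/8 + 2*sqrt(1 - 9*y^2)/15


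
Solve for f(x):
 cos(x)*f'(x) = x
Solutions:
 f(x) = C1 + Integral(x/cos(x), x)


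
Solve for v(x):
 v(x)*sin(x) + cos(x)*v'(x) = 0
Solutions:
 v(x) = C1*cos(x)


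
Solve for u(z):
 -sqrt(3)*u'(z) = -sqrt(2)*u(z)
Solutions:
 u(z) = C1*exp(sqrt(6)*z/3)


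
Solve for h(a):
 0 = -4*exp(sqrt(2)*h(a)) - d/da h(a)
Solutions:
 h(a) = sqrt(2)*(2*log(1/(C1 + 4*a)) - log(2))/4


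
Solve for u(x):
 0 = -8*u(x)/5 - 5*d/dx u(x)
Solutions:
 u(x) = C1*exp(-8*x/25)


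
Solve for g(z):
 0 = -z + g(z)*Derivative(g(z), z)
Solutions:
 g(z) = -sqrt(C1 + z^2)
 g(z) = sqrt(C1 + z^2)


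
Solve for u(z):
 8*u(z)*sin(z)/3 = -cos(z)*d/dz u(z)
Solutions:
 u(z) = C1*cos(z)^(8/3)


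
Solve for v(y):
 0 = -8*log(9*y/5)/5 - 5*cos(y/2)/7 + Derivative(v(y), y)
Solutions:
 v(y) = C1 + 8*y*log(y)/5 - 8*y*log(5)/5 - 8*y/5 + 16*y*log(3)/5 + 10*sin(y/2)/7


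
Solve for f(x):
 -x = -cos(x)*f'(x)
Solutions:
 f(x) = C1 + Integral(x/cos(x), x)


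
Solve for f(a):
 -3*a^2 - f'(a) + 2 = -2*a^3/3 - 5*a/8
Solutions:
 f(a) = C1 + a^4/6 - a^3 + 5*a^2/16 + 2*a


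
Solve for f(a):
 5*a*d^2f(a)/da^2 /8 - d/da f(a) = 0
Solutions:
 f(a) = C1 + C2*a^(13/5)


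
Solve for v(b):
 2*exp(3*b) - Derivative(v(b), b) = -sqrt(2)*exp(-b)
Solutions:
 v(b) = C1 + 2*exp(3*b)/3 - sqrt(2)*exp(-b)


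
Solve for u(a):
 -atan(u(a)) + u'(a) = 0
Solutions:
 Integral(1/atan(_y), (_y, u(a))) = C1 + a


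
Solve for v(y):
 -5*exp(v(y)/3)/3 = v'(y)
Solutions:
 v(y) = 3*log(1/(C1 + 5*y)) + 6*log(3)


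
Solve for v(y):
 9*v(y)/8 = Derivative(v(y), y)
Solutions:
 v(y) = C1*exp(9*y/8)


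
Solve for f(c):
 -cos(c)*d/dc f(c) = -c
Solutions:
 f(c) = C1 + Integral(c/cos(c), c)


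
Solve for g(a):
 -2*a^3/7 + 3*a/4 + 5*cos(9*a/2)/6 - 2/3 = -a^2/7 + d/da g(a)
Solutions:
 g(a) = C1 - a^4/14 + a^3/21 + 3*a^2/8 - 2*a/3 + 5*sin(9*a/2)/27
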